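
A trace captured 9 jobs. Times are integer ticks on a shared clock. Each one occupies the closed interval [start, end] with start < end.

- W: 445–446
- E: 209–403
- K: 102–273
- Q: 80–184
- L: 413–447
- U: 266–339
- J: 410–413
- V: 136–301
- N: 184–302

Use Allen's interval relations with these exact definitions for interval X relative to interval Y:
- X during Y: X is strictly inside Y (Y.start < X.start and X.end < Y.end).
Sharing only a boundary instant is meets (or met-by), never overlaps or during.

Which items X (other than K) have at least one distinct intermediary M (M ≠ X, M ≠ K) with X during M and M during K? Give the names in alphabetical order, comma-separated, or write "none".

none

Target K = [102, 273].
Intermediaries M with M during K: none.
Union: none.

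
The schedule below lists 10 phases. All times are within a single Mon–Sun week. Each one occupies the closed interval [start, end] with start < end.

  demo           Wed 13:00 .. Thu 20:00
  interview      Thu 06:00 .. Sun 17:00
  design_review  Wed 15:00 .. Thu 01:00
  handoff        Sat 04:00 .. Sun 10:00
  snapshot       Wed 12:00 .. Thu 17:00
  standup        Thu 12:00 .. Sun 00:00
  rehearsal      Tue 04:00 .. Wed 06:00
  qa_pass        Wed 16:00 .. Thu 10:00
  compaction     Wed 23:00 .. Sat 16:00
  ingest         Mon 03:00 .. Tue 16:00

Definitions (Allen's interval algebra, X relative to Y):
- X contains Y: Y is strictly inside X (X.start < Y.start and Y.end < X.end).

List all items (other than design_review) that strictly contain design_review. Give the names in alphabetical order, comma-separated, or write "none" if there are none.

Target design_review = [Wed 15:00, Thu 01:00].
compaction [Wed 23:00, Sat 16:00] → overlapped-by → no.
demo [Wed 13:00, Thu 20:00] → contains → yes.
handoff [Sat 04:00, Sun 10:00] → after → no.
ingest [Mon 03:00, Tue 16:00] → before → no.
interview [Thu 06:00, Sun 17:00] → after → no.
qa_pass [Wed 16:00, Thu 10:00] → overlapped-by → no.
rehearsal [Tue 04:00, Wed 06:00] → before → no.
snapshot [Wed 12:00, Thu 17:00] → contains → yes.
standup [Thu 12:00, Sun 00:00] → after → no.
Result: demo, snapshot.

demo, snapshot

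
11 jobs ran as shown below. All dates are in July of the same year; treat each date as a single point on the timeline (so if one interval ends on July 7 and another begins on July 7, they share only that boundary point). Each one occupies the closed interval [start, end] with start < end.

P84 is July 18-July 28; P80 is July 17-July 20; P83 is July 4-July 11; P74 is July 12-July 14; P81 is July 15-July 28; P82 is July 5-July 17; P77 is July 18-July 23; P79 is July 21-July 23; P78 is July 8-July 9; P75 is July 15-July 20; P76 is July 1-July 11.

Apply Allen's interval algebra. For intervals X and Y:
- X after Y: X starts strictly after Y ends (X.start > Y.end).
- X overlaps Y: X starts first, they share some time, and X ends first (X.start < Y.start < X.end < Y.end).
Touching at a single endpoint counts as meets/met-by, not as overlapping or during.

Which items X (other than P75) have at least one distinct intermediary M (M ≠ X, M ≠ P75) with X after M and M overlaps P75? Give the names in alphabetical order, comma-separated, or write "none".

P77, P79, P84

Target P75 = [July 15, July 20].
Intermediaries M with M overlaps P75: P82.
Via P82 — items with X after P82: P77, P79, P84.
Union: P77, P79, P84.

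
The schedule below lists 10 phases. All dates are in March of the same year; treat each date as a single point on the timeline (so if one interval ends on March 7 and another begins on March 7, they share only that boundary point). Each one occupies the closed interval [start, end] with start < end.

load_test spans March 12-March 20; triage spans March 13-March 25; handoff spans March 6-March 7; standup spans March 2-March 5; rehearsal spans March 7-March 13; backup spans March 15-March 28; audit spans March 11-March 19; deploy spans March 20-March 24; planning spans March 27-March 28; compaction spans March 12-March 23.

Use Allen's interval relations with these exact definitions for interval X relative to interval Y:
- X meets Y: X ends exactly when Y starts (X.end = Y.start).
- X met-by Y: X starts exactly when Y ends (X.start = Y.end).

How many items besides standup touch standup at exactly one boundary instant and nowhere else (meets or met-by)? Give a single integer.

0

Target standup = [March 2, March 5].
audit [March 11, March 19] → after → no.
backup [March 15, March 28] → after → no.
compaction [March 12, March 23] → after → no.
deploy [March 20, March 24] → after → no.
handoff [March 6, March 7] → after → no.
load_test [March 12, March 20] → after → no.
planning [March 27, March 28] → after → no.
rehearsal [March 7, March 13] → after → no.
triage [March 13, March 25] → after → no.
Total: 0.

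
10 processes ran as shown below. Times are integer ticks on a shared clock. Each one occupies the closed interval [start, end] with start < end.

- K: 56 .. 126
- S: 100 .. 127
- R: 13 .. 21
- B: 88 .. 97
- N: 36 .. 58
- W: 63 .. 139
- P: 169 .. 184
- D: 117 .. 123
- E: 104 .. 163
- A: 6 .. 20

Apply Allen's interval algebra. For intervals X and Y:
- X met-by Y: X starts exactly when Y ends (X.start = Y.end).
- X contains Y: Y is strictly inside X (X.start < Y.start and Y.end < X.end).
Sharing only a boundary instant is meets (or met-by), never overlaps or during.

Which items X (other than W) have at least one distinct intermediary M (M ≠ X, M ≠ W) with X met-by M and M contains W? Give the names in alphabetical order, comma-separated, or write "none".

none

Target W = [63, 139].
Intermediaries M with M contains W: none.
Union: none.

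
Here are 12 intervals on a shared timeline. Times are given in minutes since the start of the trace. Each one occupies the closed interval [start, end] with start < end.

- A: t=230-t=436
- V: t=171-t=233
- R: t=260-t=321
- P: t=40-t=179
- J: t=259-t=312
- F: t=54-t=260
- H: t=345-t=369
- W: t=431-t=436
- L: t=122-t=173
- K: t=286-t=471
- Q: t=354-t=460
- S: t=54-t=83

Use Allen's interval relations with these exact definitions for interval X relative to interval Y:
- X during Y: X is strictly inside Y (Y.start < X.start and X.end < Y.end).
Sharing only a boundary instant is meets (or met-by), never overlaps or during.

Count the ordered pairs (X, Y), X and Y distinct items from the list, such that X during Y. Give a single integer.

Checking all 132 ordered pairs for relation 'during'; matching pairs in alphabetical order:
(H, A): H during A ✓
(H, K): H during K ✓
(J, A): J during A ✓
(L, F): L during F ✓
(L, P): L during P ✓
(Q, K): Q during K ✓
(R, A): R during A ✓
(S, P): S during P ✓
(V, F): V during F ✓
(W, K): W during K ✓
(W, Q): W during Q ✓
Count: 11.

11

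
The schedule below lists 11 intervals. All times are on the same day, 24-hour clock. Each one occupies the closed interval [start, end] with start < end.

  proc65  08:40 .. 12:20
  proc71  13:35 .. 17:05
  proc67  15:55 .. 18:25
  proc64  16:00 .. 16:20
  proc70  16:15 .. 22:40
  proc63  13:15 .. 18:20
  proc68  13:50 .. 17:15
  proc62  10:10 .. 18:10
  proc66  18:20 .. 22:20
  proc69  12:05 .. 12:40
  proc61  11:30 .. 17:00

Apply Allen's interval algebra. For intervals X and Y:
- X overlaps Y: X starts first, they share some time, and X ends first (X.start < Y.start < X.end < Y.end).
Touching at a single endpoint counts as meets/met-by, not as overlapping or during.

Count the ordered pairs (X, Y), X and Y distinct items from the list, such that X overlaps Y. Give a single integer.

21

Checking all 110 ordered pairs for relation 'overlaps'; matching pairs in alphabetical order:
(proc61, proc63): proc61 overlaps proc63 ✓
(proc61, proc67): proc61 overlaps proc67 ✓
(proc61, proc68): proc61 overlaps proc68 ✓
(proc61, proc70): proc61 overlaps proc70 ✓
(proc61, proc71): proc61 overlaps proc71 ✓
(proc62, proc63): proc62 overlaps proc63 ✓
(proc62, proc67): proc62 overlaps proc67 ✓
(proc62, proc70): proc62 overlaps proc70 ✓
(proc63, proc67): proc63 overlaps proc67 ✓
(proc63, proc70): proc63 overlaps proc70 ✓
(proc64, proc70): proc64 overlaps proc70 ✓
(proc65, proc61): proc65 overlaps proc61 ✓
(proc65, proc62): proc65 overlaps proc62 ✓
(proc65, proc69): proc65 overlaps proc69 ✓
(proc67, proc66): proc67 overlaps proc66 ✓
(proc67, proc70): proc67 overlaps proc70 ✓
(proc68, proc67): proc68 overlaps proc67 ✓
(proc68, proc70): proc68 overlaps proc70 ✓
(proc71, proc67): proc71 overlaps proc67 ✓
(proc71, proc68): proc71 overlaps proc68 ✓
(proc71, proc70): proc71 overlaps proc70 ✓
Count: 21.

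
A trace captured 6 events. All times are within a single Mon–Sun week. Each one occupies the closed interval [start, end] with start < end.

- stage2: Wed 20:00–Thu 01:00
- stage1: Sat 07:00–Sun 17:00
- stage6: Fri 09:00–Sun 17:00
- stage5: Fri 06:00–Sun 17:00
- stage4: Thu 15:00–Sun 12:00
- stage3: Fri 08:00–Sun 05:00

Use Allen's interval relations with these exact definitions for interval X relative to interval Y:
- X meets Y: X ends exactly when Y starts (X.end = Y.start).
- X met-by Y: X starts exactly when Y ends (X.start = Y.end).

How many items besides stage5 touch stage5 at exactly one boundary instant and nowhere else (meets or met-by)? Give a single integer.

Target stage5 = [Fri 06:00, Sun 17:00].
stage1 [Sat 07:00, Sun 17:00] → finishes → no.
stage2 [Wed 20:00, Thu 01:00] → before → no.
stage3 [Fri 08:00, Sun 05:00] → during → no.
stage4 [Thu 15:00, Sun 12:00] → overlaps → no.
stage6 [Fri 09:00, Sun 17:00] → finishes → no.
Total: 0.

0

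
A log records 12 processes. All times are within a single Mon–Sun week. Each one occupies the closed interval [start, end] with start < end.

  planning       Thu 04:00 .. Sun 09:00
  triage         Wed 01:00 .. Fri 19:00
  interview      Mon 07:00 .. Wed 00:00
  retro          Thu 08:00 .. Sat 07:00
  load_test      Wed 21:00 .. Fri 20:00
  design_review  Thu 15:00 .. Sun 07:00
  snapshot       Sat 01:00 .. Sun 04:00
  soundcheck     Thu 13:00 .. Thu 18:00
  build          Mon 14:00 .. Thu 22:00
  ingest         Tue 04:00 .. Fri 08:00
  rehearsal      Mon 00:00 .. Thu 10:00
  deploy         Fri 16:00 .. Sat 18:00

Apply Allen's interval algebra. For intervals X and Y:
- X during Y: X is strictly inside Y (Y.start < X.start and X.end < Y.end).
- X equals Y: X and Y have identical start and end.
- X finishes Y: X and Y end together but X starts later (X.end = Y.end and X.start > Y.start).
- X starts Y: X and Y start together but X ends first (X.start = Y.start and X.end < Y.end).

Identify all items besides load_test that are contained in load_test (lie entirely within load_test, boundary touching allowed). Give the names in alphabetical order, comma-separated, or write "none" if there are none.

Target load_test = [Wed 21:00, Fri 20:00].
build [Mon 14:00, Thu 22:00] → overlaps → no.
deploy [Fri 16:00, Sat 18:00] → overlapped-by → no.
design_review [Thu 15:00, Sun 07:00] → overlapped-by → no.
ingest [Tue 04:00, Fri 08:00] → overlaps → no.
interview [Mon 07:00, Wed 00:00] → before → no.
planning [Thu 04:00, Sun 09:00] → overlapped-by → no.
rehearsal [Mon 00:00, Thu 10:00] → overlaps → no.
retro [Thu 08:00, Sat 07:00] → overlapped-by → no.
snapshot [Sat 01:00, Sun 04:00] → after → no.
soundcheck [Thu 13:00, Thu 18:00] → during → yes.
triage [Wed 01:00, Fri 19:00] → overlaps → no.
Result: soundcheck.

soundcheck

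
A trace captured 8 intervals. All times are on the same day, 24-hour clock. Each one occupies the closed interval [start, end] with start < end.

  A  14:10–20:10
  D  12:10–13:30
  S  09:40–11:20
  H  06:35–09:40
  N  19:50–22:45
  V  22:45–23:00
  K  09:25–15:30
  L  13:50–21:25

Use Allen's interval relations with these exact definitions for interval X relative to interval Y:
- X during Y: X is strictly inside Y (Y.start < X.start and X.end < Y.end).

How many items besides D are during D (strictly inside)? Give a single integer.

0

Target D = [12:10, 13:30].
A [14:10, 20:10] → after → no.
H [06:35, 09:40] → before → no.
K [09:25, 15:30] → contains → no.
L [13:50, 21:25] → after → no.
N [19:50, 22:45] → after → no.
S [09:40, 11:20] → before → no.
V [22:45, 23:00] → after → no.
Total: 0.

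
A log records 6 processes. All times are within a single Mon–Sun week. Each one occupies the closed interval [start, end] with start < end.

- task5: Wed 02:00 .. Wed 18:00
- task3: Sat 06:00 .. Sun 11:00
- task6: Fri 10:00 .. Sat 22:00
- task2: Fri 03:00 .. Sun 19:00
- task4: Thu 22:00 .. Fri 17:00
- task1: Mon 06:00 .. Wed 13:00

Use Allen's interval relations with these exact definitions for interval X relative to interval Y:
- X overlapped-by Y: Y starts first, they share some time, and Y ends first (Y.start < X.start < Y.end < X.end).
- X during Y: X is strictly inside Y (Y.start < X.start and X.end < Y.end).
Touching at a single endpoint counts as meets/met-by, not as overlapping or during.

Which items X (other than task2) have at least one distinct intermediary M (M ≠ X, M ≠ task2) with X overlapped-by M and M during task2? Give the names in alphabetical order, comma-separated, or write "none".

task3

Target task2 = [Fri 03:00, Sun 19:00].
Intermediaries M with M during task2: task3, task6.
Via task3 — items with X overlapped-by task3: none.
Via task6 — items with X overlapped-by task6: task3.
Union: task3.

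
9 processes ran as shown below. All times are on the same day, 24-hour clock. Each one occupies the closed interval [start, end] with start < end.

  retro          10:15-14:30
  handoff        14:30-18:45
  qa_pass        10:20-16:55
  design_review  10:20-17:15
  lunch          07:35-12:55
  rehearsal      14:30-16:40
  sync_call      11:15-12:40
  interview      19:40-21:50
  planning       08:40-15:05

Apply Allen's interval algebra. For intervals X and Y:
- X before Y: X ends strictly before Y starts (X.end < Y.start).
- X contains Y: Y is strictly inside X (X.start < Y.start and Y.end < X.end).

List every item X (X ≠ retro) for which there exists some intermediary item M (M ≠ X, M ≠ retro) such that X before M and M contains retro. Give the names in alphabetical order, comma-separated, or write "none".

none

Target retro = [10:15, 14:30].
Intermediaries M with M contains retro: planning.
Via planning — items with X before planning: none.
Union: none.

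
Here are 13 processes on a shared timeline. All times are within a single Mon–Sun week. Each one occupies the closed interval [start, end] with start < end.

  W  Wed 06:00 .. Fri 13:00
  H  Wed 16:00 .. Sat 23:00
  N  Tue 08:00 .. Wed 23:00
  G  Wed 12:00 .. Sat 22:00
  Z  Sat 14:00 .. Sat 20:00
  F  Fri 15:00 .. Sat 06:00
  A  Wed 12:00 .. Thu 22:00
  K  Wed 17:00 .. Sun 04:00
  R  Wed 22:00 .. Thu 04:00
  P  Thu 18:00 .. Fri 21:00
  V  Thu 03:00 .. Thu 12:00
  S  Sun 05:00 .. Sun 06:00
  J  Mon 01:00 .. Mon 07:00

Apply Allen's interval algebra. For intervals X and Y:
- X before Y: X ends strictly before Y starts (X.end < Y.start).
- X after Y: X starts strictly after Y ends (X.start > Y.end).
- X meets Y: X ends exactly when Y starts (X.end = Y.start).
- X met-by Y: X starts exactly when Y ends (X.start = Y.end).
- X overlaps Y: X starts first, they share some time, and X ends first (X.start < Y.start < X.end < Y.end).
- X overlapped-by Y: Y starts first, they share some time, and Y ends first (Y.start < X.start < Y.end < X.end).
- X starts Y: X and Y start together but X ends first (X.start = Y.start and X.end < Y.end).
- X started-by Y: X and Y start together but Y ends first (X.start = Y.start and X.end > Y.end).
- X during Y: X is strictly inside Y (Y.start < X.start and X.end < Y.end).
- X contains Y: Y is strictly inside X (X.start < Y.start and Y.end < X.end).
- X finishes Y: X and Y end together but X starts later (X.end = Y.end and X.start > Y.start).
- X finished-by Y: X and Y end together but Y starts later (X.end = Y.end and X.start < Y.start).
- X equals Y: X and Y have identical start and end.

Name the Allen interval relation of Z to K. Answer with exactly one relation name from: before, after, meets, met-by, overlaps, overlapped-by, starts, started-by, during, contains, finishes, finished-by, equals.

during

Z = [Sat 14:00, Sat 20:00]; K = [Wed 17:00, Sun 04:00].
Compare endpoints: Z.start > K.start, Z.start < K.end, Z.end > K.start, Z.end < K.end.
That pattern is 'during'.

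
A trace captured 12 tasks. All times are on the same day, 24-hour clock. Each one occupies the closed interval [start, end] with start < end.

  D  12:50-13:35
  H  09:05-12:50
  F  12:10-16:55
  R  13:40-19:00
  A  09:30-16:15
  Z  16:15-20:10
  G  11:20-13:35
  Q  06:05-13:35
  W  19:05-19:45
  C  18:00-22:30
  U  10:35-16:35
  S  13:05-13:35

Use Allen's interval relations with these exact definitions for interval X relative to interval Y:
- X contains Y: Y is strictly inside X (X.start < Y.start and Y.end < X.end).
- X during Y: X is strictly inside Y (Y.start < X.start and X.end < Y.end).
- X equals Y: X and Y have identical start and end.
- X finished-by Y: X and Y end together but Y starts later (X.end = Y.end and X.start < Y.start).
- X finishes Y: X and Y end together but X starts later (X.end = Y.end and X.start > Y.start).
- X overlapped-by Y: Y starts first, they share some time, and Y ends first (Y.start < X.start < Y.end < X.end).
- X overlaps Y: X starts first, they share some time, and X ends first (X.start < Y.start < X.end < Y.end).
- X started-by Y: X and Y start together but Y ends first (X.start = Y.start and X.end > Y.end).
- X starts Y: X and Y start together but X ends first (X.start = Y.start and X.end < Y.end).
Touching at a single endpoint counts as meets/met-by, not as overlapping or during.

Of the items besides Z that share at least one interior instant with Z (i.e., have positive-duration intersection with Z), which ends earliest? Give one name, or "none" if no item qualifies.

U

Target Z = [16:15, 20:10].
A [09:30, 16:15] → meets → excluded.
C [18:00, 22:30] → overlapped-by → candidate.
D [12:50, 13:35] → before → excluded.
F [12:10, 16:55] → overlaps → candidate.
G [11:20, 13:35] → before → excluded.
H [09:05, 12:50] → before → excluded.
Q [06:05, 13:35] → before → excluded.
R [13:40, 19:00] → overlaps → candidate.
S [13:05, 13:35] → before → excluded.
U [10:35, 16:35] → overlaps → candidate.
W [19:05, 19:45] → during → candidate.
Among candidates, earliest end is 16:35 → U.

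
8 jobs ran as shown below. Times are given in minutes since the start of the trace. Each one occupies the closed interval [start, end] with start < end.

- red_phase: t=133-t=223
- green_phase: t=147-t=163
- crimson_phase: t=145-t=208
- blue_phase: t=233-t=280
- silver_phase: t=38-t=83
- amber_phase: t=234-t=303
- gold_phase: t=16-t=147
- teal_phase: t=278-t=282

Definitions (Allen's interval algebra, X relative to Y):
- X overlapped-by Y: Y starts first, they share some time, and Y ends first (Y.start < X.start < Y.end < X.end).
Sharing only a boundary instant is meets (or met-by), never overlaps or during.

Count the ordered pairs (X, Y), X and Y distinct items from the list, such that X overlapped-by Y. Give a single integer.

4

Checking all 56 ordered pairs for relation 'overlapped-by'; matching pairs in alphabetical order:
(amber_phase, blue_phase): amber_phase overlapped-by blue_phase ✓
(crimson_phase, gold_phase): crimson_phase overlapped-by gold_phase ✓
(red_phase, gold_phase): red_phase overlapped-by gold_phase ✓
(teal_phase, blue_phase): teal_phase overlapped-by blue_phase ✓
Count: 4.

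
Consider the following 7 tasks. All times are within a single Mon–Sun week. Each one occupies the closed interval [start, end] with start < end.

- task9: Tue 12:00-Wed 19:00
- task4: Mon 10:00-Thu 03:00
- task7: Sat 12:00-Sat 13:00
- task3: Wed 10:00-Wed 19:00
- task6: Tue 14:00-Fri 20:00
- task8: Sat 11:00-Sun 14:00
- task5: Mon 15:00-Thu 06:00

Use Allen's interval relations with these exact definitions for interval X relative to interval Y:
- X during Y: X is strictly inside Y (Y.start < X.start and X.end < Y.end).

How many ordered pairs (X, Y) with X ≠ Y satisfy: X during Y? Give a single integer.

6

Checking all 42 ordered pairs for relation 'during'; matching pairs in alphabetical order:
(task3, task4): task3 during task4 ✓
(task3, task5): task3 during task5 ✓
(task3, task6): task3 during task6 ✓
(task7, task8): task7 during task8 ✓
(task9, task4): task9 during task4 ✓
(task9, task5): task9 during task5 ✓
Count: 6.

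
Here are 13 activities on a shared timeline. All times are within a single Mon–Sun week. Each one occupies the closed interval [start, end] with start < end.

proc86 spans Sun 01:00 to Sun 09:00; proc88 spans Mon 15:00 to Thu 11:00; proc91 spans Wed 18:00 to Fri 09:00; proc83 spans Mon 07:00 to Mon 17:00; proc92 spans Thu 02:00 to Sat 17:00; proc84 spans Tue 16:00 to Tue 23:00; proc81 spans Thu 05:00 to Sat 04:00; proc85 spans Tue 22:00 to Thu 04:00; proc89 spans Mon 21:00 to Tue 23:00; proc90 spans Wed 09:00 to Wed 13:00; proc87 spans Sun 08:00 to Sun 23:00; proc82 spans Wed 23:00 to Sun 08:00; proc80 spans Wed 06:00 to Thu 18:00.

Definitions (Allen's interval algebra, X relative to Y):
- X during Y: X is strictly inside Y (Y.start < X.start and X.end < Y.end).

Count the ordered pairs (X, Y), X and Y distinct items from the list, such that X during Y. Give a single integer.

9

Checking all 156 ordered pairs for relation 'during'; matching pairs in alphabetical order:
(proc81, proc82): proc81 during proc82 ✓
(proc81, proc92): proc81 during proc92 ✓
(proc84, proc88): proc84 during proc88 ✓
(proc85, proc88): proc85 during proc88 ✓
(proc89, proc88): proc89 during proc88 ✓
(proc90, proc80): proc90 during proc80 ✓
(proc90, proc85): proc90 during proc85 ✓
(proc90, proc88): proc90 during proc88 ✓
(proc92, proc82): proc92 during proc82 ✓
Count: 9.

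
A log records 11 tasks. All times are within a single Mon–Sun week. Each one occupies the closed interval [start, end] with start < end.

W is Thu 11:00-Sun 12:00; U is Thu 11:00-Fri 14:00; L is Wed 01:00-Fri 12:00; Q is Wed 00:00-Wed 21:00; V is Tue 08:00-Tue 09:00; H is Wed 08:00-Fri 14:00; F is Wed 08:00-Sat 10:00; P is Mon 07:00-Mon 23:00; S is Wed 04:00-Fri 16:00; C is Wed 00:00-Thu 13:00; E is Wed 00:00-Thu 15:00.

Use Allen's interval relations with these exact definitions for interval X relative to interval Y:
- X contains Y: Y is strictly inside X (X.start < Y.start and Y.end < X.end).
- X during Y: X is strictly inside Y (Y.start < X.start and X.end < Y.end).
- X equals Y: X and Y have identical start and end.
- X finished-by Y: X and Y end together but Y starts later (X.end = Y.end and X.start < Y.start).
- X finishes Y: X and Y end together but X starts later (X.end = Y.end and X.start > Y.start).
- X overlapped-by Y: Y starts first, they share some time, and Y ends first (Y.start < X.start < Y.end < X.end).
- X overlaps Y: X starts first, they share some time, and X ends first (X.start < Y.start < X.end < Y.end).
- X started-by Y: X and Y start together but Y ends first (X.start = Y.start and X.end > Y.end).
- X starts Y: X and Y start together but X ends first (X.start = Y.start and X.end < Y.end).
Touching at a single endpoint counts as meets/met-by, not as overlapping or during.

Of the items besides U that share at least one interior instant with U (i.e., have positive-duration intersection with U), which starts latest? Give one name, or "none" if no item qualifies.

W

Target U = [Thu 11:00, Fri 14:00].
C [Wed 00:00, Thu 13:00] → overlaps → candidate.
E [Wed 00:00, Thu 15:00] → overlaps → candidate.
F [Wed 08:00, Sat 10:00] → contains → candidate.
H [Wed 08:00, Fri 14:00] → finished-by → candidate.
L [Wed 01:00, Fri 12:00] → overlaps → candidate.
P [Mon 07:00, Mon 23:00] → before → excluded.
Q [Wed 00:00, Wed 21:00] → before → excluded.
S [Wed 04:00, Fri 16:00] → contains → candidate.
V [Tue 08:00, Tue 09:00] → before → excluded.
W [Thu 11:00, Sun 12:00] → started-by → candidate.
Among candidates, latest start is Thu 11:00 → W.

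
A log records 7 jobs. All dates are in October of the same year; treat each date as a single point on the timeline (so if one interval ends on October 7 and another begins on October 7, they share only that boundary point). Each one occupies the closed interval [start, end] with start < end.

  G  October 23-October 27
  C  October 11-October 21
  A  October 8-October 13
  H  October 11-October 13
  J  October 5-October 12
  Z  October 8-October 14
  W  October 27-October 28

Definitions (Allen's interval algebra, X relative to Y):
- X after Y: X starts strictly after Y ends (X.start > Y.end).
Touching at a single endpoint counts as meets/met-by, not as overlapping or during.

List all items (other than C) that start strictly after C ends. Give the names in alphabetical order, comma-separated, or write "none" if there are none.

G, W

Target C = [October 11, October 21].
A [October 8, October 13] → overlaps → no.
G [October 23, October 27] → after → yes.
H [October 11, October 13] → starts → no.
J [October 5, October 12] → overlaps → no.
W [October 27, October 28] → after → yes.
Z [October 8, October 14] → overlaps → no.
Result: G, W.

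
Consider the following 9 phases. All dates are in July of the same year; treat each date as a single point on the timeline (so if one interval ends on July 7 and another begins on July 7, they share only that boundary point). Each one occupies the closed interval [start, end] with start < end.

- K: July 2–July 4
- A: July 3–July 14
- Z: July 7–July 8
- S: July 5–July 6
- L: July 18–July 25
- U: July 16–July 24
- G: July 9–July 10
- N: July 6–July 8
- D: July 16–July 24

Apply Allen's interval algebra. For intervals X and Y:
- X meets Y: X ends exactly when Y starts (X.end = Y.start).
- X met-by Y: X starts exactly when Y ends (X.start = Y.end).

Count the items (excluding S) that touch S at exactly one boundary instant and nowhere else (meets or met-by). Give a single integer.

Target S = [July 5, July 6].
A [July 3, July 14] → contains → no.
D [July 16, July 24] → after → no.
G [July 9, July 10] → after → no.
K [July 2, July 4] → before → no.
L [July 18, July 25] → after → no.
N [July 6, July 8] → met-by → counts.
U [July 16, July 24] → after → no.
Z [July 7, July 8] → after → no.
Total: 1.

1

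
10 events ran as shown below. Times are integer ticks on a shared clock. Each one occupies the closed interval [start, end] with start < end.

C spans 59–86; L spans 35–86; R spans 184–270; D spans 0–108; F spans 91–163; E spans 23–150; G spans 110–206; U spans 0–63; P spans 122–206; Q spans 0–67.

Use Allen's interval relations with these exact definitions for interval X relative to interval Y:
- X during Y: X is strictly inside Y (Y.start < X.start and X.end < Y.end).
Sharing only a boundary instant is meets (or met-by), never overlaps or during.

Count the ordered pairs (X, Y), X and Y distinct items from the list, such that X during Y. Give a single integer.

4

Checking all 90 ordered pairs for relation 'during'; matching pairs in alphabetical order:
(C, D): C during D ✓
(C, E): C during E ✓
(L, D): L during D ✓
(L, E): L during E ✓
Count: 4.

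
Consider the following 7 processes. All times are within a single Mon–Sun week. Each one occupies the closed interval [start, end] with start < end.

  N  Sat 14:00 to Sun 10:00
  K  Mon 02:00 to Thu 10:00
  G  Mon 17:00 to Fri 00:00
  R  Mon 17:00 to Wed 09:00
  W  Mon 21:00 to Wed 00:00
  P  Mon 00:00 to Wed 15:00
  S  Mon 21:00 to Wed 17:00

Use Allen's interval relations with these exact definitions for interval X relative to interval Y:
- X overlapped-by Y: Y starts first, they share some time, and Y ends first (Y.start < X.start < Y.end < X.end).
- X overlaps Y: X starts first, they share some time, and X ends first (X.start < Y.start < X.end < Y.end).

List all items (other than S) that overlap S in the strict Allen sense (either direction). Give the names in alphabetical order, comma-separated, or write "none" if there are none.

P, R

Target S = [Mon 21:00, Wed 17:00].
G [Mon 17:00, Fri 00:00] → contains → no.
K [Mon 02:00, Thu 10:00] → contains → no.
N [Sat 14:00, Sun 10:00] → after → no.
P [Mon 00:00, Wed 15:00] → overlaps → yes.
R [Mon 17:00, Wed 09:00] → overlaps → yes.
W [Mon 21:00, Wed 00:00] → starts → no.
Result: P, R.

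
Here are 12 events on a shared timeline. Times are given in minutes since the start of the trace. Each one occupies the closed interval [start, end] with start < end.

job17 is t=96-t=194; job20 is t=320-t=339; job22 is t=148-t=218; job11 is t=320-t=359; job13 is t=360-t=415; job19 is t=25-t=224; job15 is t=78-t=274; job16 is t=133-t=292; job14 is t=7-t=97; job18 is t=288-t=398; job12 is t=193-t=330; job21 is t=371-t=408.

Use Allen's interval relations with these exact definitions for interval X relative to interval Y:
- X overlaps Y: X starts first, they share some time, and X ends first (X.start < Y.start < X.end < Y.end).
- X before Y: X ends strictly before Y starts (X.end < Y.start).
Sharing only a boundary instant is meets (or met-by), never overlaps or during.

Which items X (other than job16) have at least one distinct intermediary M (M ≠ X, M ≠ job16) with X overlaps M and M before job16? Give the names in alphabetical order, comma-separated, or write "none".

none

Target job16 = [t=133, t=292].
Intermediaries M with M before job16: job14.
Via job14 — items with X overlaps job14: none.
Union: none.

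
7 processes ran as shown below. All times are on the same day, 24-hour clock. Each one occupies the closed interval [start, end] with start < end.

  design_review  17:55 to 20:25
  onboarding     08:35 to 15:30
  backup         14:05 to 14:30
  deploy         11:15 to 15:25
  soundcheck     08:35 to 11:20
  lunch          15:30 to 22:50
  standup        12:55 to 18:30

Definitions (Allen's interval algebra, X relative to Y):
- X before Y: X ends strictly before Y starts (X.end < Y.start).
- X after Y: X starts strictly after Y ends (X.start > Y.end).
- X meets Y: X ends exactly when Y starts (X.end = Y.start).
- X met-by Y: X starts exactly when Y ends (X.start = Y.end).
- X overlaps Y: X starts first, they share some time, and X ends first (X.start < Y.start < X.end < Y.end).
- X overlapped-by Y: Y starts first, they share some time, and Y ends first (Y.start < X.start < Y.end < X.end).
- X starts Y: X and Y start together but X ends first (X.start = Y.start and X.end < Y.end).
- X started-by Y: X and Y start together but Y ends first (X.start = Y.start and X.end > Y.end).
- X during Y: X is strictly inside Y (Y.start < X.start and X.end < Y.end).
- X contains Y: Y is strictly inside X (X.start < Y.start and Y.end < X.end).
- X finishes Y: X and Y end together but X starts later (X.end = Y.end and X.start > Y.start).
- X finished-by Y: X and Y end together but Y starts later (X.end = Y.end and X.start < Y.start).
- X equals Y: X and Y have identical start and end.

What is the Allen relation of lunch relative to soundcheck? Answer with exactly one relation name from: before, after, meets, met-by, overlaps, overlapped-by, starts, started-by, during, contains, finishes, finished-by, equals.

after

lunch = [15:30, 22:50]; soundcheck = [08:35, 11:20].
Compare endpoints: lunch.start > soundcheck.start, lunch.start > soundcheck.end, lunch.end > soundcheck.start, lunch.end > soundcheck.end.
That pattern is 'after'.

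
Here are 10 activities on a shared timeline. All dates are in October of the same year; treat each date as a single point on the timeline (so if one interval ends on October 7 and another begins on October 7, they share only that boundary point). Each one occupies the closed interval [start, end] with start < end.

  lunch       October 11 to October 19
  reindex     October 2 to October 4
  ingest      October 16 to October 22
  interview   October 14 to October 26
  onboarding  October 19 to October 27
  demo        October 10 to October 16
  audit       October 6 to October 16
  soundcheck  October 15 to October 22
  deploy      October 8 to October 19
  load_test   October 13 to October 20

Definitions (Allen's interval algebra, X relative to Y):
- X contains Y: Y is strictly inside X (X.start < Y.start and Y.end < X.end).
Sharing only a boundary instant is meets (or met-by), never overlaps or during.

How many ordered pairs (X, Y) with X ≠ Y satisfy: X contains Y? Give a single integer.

3

Checking all 90 ordered pairs for relation 'contains'; matching pairs in alphabetical order:
(deploy, demo): deploy contains demo ✓
(interview, ingest): interview contains ingest ✓
(interview, soundcheck): interview contains soundcheck ✓
Count: 3.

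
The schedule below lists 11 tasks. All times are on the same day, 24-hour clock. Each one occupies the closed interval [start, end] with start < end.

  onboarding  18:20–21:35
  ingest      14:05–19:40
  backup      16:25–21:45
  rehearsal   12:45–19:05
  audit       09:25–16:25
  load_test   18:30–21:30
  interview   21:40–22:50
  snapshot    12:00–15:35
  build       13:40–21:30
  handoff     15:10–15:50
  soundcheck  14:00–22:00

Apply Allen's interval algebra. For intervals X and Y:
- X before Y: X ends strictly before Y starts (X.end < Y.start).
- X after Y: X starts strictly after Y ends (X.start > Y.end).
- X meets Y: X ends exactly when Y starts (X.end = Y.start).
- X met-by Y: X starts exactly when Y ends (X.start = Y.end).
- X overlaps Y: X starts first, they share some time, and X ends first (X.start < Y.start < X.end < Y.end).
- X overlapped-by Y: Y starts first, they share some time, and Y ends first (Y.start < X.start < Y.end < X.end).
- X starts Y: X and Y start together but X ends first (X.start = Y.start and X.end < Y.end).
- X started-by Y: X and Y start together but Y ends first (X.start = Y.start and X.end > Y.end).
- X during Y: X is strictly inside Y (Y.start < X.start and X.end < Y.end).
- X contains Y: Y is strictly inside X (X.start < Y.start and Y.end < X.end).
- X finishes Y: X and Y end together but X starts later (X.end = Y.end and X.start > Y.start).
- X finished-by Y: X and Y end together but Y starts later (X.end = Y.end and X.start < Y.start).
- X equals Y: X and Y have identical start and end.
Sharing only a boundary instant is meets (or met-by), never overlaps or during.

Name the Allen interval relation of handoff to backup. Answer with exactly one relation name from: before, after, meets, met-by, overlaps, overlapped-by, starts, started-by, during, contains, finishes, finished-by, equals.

before

handoff = [15:10, 15:50]; backup = [16:25, 21:45].
Compare endpoints: handoff.start < backup.start, handoff.start < backup.end, handoff.end < backup.start, handoff.end < backup.end.
That pattern is 'before'.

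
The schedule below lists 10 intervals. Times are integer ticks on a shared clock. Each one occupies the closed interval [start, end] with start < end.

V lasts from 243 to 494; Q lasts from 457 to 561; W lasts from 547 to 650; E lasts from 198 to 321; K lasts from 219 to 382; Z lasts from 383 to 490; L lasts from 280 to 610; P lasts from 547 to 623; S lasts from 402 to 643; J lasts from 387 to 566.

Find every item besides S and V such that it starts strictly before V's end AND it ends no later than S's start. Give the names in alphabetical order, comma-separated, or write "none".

E, K

Conditions: its start is strictly before V's end (X.start < 494) AND its end is no later than S's start (X.end <= 402).
E: start 198 < 494? ✓; end 321 <= 402? ✓ → yes.
J: start 387 < 494? ✓; end 566 <= 402? ✗ → no.
K: start 219 < 494? ✓; end 382 <= 402? ✓ → yes.
L: start 280 < 494? ✓; end 610 <= 402? ✗ → no.
P: start 547 < 494? ✗; end 623 <= 402? ✗ → no.
Q: start 457 < 494? ✓; end 561 <= 402? ✗ → no.
W: start 547 < 494? ✗; end 650 <= 402? ✗ → no.
Z: start 383 < 494? ✓; end 490 <= 402? ✗ → no.
Result: E, K.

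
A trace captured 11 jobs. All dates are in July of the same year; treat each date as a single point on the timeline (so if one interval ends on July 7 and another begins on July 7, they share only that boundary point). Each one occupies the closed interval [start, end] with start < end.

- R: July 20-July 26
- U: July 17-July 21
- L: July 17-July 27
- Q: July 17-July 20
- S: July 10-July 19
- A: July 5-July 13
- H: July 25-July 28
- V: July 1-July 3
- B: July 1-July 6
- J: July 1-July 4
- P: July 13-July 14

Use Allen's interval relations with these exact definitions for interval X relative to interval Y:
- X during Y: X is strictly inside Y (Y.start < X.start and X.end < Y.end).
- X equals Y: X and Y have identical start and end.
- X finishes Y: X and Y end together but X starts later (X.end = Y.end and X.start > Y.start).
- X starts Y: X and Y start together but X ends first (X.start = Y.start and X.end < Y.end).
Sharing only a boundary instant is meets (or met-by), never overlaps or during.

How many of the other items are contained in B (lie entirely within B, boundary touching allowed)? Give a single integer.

2

Target B = [July 1, July 6].
A [July 5, July 13] → overlapped-by → no.
H [July 25, July 28] → after → no.
J [July 1, July 4] → starts → counts.
L [July 17, July 27] → after → no.
P [July 13, July 14] → after → no.
Q [July 17, July 20] → after → no.
R [July 20, July 26] → after → no.
S [July 10, July 19] → after → no.
U [July 17, July 21] → after → no.
V [July 1, July 3] → starts → counts.
Total: 2.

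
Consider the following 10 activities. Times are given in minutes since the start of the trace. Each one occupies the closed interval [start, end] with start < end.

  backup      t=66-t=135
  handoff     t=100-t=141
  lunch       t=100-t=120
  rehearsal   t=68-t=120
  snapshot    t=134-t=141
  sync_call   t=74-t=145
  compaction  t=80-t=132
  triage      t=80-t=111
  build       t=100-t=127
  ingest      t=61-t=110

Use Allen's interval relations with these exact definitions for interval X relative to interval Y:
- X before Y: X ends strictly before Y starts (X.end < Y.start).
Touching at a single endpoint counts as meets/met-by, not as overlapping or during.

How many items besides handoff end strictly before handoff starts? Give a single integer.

Target handoff = [t=100, t=141].
backup [t=66, t=135] → overlaps → no.
build [t=100, t=127] → starts → no.
compaction [t=80, t=132] → overlaps → no.
ingest [t=61, t=110] → overlaps → no.
lunch [t=100, t=120] → starts → no.
rehearsal [t=68, t=120] → overlaps → no.
snapshot [t=134, t=141] → finishes → no.
sync_call [t=74, t=145] → contains → no.
triage [t=80, t=111] → overlaps → no.
Total: 0.

0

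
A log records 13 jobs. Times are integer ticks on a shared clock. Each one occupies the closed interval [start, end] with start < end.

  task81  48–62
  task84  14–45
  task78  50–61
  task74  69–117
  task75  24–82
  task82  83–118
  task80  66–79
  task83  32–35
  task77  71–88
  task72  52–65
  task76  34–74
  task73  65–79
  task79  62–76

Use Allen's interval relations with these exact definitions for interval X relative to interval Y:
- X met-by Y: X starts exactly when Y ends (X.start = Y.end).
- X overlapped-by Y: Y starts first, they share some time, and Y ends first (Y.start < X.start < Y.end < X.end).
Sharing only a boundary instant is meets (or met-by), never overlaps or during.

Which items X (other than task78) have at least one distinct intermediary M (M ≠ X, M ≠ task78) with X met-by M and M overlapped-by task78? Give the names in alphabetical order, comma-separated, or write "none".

task73

Target task78 = [50, 61].
Intermediaries M with M overlapped-by task78: task72.
Via task72 — items with X met-by task72: task73.
Union: task73.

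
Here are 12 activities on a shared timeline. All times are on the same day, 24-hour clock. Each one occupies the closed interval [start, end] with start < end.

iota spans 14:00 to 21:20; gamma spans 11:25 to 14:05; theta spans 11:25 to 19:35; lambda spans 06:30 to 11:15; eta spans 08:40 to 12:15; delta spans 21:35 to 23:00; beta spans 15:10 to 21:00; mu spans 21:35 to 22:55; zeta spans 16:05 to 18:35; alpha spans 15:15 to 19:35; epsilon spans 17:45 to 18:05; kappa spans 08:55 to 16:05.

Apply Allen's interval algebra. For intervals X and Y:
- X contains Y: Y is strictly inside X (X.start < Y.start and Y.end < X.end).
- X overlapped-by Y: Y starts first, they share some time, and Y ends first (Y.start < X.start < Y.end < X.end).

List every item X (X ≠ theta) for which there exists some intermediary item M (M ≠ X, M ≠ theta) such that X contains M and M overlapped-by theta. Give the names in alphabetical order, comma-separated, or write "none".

Target theta = [11:25, 19:35].
Intermediaries M with M overlapped-by theta: beta, iota.
Via beta — items with X contains beta: iota.
Via iota — items with X contains iota: none.
Union: iota.

iota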